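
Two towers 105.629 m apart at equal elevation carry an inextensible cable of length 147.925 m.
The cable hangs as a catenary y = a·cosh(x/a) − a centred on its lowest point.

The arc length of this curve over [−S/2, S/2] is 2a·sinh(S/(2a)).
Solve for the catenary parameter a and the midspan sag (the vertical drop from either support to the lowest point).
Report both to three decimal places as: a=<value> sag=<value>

a=35.957 sag=46.283

seed: a₀ = √(S³/(24(L−S))) = √(105.629³/(24·42.296)) = 34.073715
iter 1: u=1.550007  f(a)=+5.381e+00  f'(a)=-3.133e+00  a ← 34.073715 − (+5.381e+00/-3.133e+00) = 35.791592
iter 2: u=1.475612  f(a)=+4.337e-01  f'(a)=-2.646e+00  a ← 35.791592 − (+4.337e-01/-2.646e+00) = 35.955504
iter 3: u=1.468885  f(a)=+3.364e-03  f'(a)=-2.605e+00  a ← 35.955504 − (+3.364e-03/-2.605e+00) = 35.956795
iter 4: u=1.468832  f(a)=+2.058e-07  f'(a)=-2.605e+00  a ← 35.956795 − (+2.058e-07/-2.605e+00) = 35.956795
iter 5: u=1.468832  f(a)=+0.000e+00  f'(a)=-2.605e+00  a ← 35.956795 − (+0.000e+00/-2.605e+00) = 35.956795
converged: |Δa| < 1e-12 after 5 iterations
sag = a·(cosh(S/(2a)) − 1) = 35.956795·(cosh(1.468832) − 1) = 46.282748
T_max/T_min = cosh(S/(2a)) = 2.287177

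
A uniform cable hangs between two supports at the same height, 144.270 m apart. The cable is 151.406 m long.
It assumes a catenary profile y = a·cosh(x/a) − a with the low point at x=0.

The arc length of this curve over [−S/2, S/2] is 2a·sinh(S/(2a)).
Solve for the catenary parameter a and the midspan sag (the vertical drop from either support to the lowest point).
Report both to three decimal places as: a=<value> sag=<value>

seed: a₀ = √(S³/(24(L−S))) = √(144.270³/(24·7.136)) = 132.413116
iter 1: u=0.544772  f(a)=+1.066e-01  f'(a)=-1.110e-01  a ← 132.413116 − (+1.066e-01/-1.110e-01) = 133.373704
iter 2: u=0.540849  f(a)=+1.172e-03  f'(a)=-1.086e-01  a ← 133.373704 − (+1.172e-03/-1.086e-01) = 133.384493
iter 3: u=0.540805  f(a)=+1.449e-07  f'(a)=-1.086e-01  a ← 133.384493 − (+1.449e-07/-1.086e-01) = 133.384494
iter 4: u=0.540805  f(a)=-2.842e-14  f'(a)=-1.086e-01  a ← 133.384494 − (-2.842e-14/-1.086e-01) = 133.384494
converged: |Δa| < 1e-12 after 4 iterations
sag = a·(cosh(S/(2a)) − 1) = 133.384494·(cosh(0.540805) − 1) = 19.985540
T_max/T_min = cosh(S/(2a)) = 1.149834

a=133.384 sag=19.986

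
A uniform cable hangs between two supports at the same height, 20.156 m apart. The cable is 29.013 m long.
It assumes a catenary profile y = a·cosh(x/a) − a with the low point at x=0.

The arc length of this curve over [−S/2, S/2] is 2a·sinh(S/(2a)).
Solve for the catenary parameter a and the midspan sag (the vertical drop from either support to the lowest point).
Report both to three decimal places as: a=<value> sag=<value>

seed: a₀ = √(S³/(24(L−S))) = √(20.156³/(24·8.857)) = 6.206655
iter 1: u=1.623741  f(a)=+1.244e+00  f'(a)=-3.681e+00  a ← 6.206655 − (+1.244e+00/-3.681e+00) = 6.544513
iter 2: u=1.539916  f(a)=+1.088e-01  f'(a)=-3.063e+00  a ← 6.544513 − (+1.088e-01/-3.063e+00) = 6.580025
iter 3: u=1.531605  f(a)=+1.008e-03  f'(a)=-3.006e+00  a ← 6.580025 − (+1.008e-03/-3.006e+00) = 6.580361
iter 4: u=1.531527  f(a)=+8.838e-08  f'(a)=-3.006e+00  a ← 6.580361 − (+8.838e-08/-3.006e+00) = 6.580361
iter 5: u=1.531527  f(a)=+3.553e-15  f'(a)=-3.006e+00  a ← 6.580361 − (+3.553e-15/-3.006e+00) = 6.580361
converged: |Δa| < 1e-12 after 5 iterations
sag = a·(cosh(S/(2a)) − 1) = 6.580361·(cosh(1.531527) − 1) = 9.348848
T_max/T_min = cosh(S/(2a)) = 2.420720

a=6.580 sag=9.349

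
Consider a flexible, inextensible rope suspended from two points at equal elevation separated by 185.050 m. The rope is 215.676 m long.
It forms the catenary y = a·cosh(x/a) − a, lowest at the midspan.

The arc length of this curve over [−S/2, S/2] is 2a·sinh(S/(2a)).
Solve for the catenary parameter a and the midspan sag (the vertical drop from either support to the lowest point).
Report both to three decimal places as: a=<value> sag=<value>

seed: a₀ = √(S³/(24(L−S))) = √(185.050³/(24·30.626)) = 92.850207
iter 1: u=0.996498  f(a)=+1.557e+00  f'(a)=-7.276e-01  a ← 92.850207 − (+1.557e+00/-7.276e-01) = 94.990297
iter 2: u=0.974047  f(a)=+5.546e-02  f'(a)=-6.766e-01  a ← 94.990297 − (+5.546e-02/-6.766e-01) = 95.072268
iter 3: u=0.973207  f(a)=+7.612e-05  f'(a)=-6.747e-01  a ← 95.072268 − (+7.612e-05/-6.747e-01) = 95.072381
iter 4: u=0.973206  f(a)=+1.438e-10  f'(a)=-6.747e-01  a ← 95.072381 − (+1.438e-10/-6.747e-01) = 95.072381
iter 5: u=0.973206  f(a)=+2.842e-14  f'(a)=-6.747e-01  a ← 95.072381 − (+2.842e-14/-6.747e-01) = 95.072381
converged: |Δa| < 1e-12 after 5 iterations
sag = a·(cosh(S/(2a)) − 1) = 95.072381·(cosh(0.973206) − 1) = 48.690590
T_max/T_min = cosh(S/(2a)) = 1.512142

a=95.072 sag=48.691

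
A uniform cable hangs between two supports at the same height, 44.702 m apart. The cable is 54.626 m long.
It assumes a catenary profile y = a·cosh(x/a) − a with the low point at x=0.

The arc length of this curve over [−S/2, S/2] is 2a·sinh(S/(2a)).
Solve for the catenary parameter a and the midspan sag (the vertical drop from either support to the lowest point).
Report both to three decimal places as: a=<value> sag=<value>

seed: a₀ = √(S³/(24(L−S))) = √(44.702³/(24·9.924)) = 19.366067
iter 1: u=1.154132  f(a)=+6.823e-01  f'(a)=-1.168e+00  a ← 19.366067 − (+6.823e-01/-1.168e+00) = 19.950201
iter 2: u=1.120340  f(a)=+3.209e-02  f'(a)=-1.061e+00  a ← 19.950201 − (+3.209e-02/-1.061e+00) = 19.980457
iter 3: u=1.118643  f(a)=+7.872e-05  f'(a)=-1.055e+00  a ← 19.980457 − (+7.872e-05/-1.055e+00) = 19.980532
iter 4: u=1.118639  f(a)=+4.764e-10  f'(a)=-1.055e+00  a ← 19.980532 − (+4.764e-10/-1.055e+00) = 19.980532
iter 5: u=1.118639  f(a)=+0.000e+00  f'(a)=-1.055e+00  a ← 19.980532 − (+0.000e+00/-1.055e+00) = 19.980532
converged: |Δa| < 1e-12 after 5 iterations
sag = a·(cosh(S/(2a)) − 1) = 19.980532·(cosh(1.118639) − 1) = 13.860592
T_max/T_min = cosh(S/(2a)) = 1.693705

a=19.981 sag=13.861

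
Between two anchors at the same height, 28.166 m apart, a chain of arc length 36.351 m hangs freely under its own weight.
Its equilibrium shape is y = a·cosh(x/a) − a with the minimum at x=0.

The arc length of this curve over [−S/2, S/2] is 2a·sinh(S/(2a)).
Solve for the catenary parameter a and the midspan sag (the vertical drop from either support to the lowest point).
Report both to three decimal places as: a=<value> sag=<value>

seed: a₀ = √(S³/(24(L−S))) = √(28.166³/(24·8.185)) = 10.665293
iter 1: u=1.320451  f(a)=+7.439e-01  f'(a)=-1.820e+00  a ← 10.665293 − (+7.439e-01/-1.820e+00) = 11.074101
iter 2: u=1.271706  f(a)=+4.491e-02  f'(a)=-1.606e+00  a ← 11.074101 − (+4.491e-02/-1.606e+00) = 11.102066
iter 3: u=1.268503  f(a)=+1.870e-04  f'(a)=-1.593e+00  a ← 11.102066 − (+1.870e-04/-1.593e+00) = 11.102183
iter 4: u=1.268489  f(a)=+3.269e-09  f'(a)=-1.593e+00  a ← 11.102183 − (+3.269e-09/-1.593e+00) = 11.102183
iter 5: u=1.268489  f(a)=+7.105e-15  f'(a)=-1.593e+00  a ← 11.102183 − (+7.105e-15/-1.593e+00) = 11.102183
converged: |Δa| < 1e-12 after 5 iterations
sag = a·(cosh(S/(2a)) − 1) = 11.102183·(cosh(1.268489) − 1) = 10.195875
T_max/T_min = cosh(S/(2a)) = 1.918367

a=11.102 sag=10.196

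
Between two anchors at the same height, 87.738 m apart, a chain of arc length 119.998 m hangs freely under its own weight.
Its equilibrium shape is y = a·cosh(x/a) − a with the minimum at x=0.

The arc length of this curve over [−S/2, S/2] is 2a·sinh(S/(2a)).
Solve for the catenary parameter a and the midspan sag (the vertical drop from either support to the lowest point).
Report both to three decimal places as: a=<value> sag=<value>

a=31.044 sag=36.511

seed: a₀ = √(S³/(24(L−S))) = √(87.738³/(24·32.260)) = 29.535464
iter 1: u=1.485299  f(a)=+3.751e+00  f'(a)=-2.706e+00  a ← 29.535464 − (+3.751e+00/-2.706e+00) = 30.921735
iter 2: u=1.418711  f(a)=+2.803e-01  f'(a)=-2.315e+00  a ← 30.921735 − (+2.803e-01/-2.315e+00) = 31.042780
iter 3: u=1.413179  f(a)=+1.844e-03  f'(a)=-2.285e+00  a ← 31.042780 − (+1.844e-03/-2.285e+00) = 31.043587
iter 4: u=1.413142  f(a)=+8.096e-08  f'(a)=-2.285e+00  a ← 31.043587 − (+8.096e-08/-2.285e+00) = 31.043587
iter 5: u=1.413142  f(a)=-1.421e-14  f'(a)=-2.285e+00  a ← 31.043587 − (-1.421e-14/-2.285e+00) = 31.043587
converged: |Δa| < 1e-12 after 5 iterations
sag = a·(cosh(S/(2a)) − 1) = 31.043587·(cosh(1.413142) − 1) = 36.510720
T_max/T_min = cosh(S/(2a)) = 2.176112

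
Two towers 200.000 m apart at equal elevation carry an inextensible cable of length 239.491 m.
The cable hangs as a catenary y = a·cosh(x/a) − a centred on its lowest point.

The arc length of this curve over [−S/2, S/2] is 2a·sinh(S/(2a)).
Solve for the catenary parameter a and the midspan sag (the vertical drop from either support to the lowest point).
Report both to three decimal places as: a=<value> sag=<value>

a=94.479 sag=58.050

seed: a₀ = √(S³/(24(L−S))) = √(200.000³/(24·39.491)) = 91.873510
iter 1: u=1.088453  f(a)=+2.406e+00  f'(a)=-9.659e-01  a ← 91.873510 − (+2.406e+00/-9.659e-01) = 94.364764
iter 2: u=1.059718  f(a)=+1.014e-01  f'(a)=-8.861e-01  a ← 94.364764 − (+1.014e-01/-8.861e-01) = 94.479141
iter 3: u=1.058435  f(a)=+1.973e-04  f'(a)=-8.827e-01  a ← 94.479141 − (+1.973e-04/-8.827e-01) = 94.479364
iter 4: u=1.058432  f(a)=+7.508e-10  f'(a)=-8.827e-01  a ← 94.479364 − (+7.508e-10/-8.827e-01) = 94.479364
iter 5: u=1.058432  f(a)=+2.842e-14  f'(a)=-8.827e-01  a ← 94.479364 − (+2.842e-14/-8.827e-01) = 94.479364
converged: |Δa| < 1e-12 after 5 iterations
sag = a·(cosh(S/(2a)) − 1) = 94.479364·(cosh(1.058432) − 1) = 58.050420
T_max/T_min = cosh(S/(2a)) = 1.614424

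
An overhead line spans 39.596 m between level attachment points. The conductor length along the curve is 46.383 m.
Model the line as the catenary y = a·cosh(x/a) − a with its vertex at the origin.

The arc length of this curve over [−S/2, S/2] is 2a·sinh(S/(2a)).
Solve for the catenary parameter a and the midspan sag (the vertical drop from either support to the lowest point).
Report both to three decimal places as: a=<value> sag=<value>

seed: a₀ = √(S³/(24(L−S))) = √(39.596³/(24·6.787)) = 19.522365
iter 1: u=1.014119  f(a)=+3.577e-01  f'(a)=-7.695e-01  a ← 19.522365 − (+3.577e-01/-7.695e-01) = 19.987178
iter 2: u=0.990535  f(a)=+1.317e-02  f'(a)=-7.138e-01  a ← 19.987178 − (+1.317e-02/-7.138e-01) = 20.005633
iter 3: u=0.989621  f(a)=+1.938e-05  f'(a)=-7.117e-01  a ← 20.005633 − (+1.938e-05/-7.117e-01) = 20.005661
iter 4: u=0.989620  f(a)=+4.209e-11  f'(a)=-7.117e-01  a ← 20.005661 − (+4.209e-11/-7.117e-01) = 20.005661
iter 5: u=0.989620  f(a)=-7.105e-15  f'(a)=-7.117e-01  a ← 20.005661 − (-7.105e-15/-7.117e-01) = 20.005661
converged: |Δa| < 1e-12 after 5 iterations
sag = a·(cosh(S/(2a)) − 1) = 20.005661·(cosh(0.989620) − 1) = 10.622303
T_max/T_min = cosh(S/(2a)) = 1.530965

a=20.006 sag=10.622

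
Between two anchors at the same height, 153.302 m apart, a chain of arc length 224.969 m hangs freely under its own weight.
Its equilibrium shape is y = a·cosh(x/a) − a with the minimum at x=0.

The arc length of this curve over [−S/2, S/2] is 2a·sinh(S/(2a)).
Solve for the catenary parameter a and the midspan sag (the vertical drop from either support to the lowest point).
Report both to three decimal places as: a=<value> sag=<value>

a=48.684 sag=73.884

seed: a₀ = √(S³/(24(L−S))) = √(153.302³/(24·71.667)) = 45.767427
iter 1: u=1.674794  f(a)=+1.075e+01  f'(a)=-4.103e+00  a ← 45.767427 − (+1.075e+01/-4.103e+00) = 48.387280
iter 2: u=1.584115  f(a)=+9.921e-01  f'(a)=-3.378e+00  a ← 48.387280 − (+9.921e-01/-3.378e+00) = 48.680995
iter 3: u=1.574557  f(a)=+1.035e-02  f'(a)=-3.307e+00  a ← 48.680995 − (+1.035e-02/-3.307e+00) = 48.684123
iter 4: u=1.574456  f(a)=+1.152e-06  f'(a)=-3.307e+00  a ← 48.684123 − (+1.152e-06/-3.307e+00) = 48.684124
iter 5: u=1.574456  f(a)=+2.842e-14  f'(a)=-3.307e+00  a ← 48.684124 − (+2.842e-14/-3.307e+00) = 48.684124
converged: |Δa| < 1e-12 after 5 iterations
sag = a·(cosh(S/(2a)) − 1) = 48.684124·(cosh(1.574456) − 1) = 73.883844
T_max/T_min = cosh(S/(2a)) = 2.517617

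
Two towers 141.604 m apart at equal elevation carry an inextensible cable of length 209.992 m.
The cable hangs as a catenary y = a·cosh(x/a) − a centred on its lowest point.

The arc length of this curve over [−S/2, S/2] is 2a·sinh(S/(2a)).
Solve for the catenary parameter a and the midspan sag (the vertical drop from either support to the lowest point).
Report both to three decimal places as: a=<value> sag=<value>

seed: a₀ = √(S³/(24(L−S))) = √(141.604³/(24·68.388)) = 41.592757
iter 1: u=1.702268  f(a)=+1.062e+01  f'(a)=-4.345e+00  a ← 41.592757 − (+1.062e+01/-4.345e+00) = 44.036768
iter 2: u=1.607793  f(a)=+1.008e+00  f'(a)=-3.556e+00  a ← 44.036768 − (+1.008e+00/-3.556e+00) = 44.320220
iter 3: u=1.597510  f(a)=+1.119e-02  f'(a)=-3.478e+00  a ← 44.320220 − (+1.119e-02/-3.478e+00) = 44.323436
iter 4: u=1.597394  f(a)=+1.411e-06  f'(a)=-3.477e+00  a ← 44.323436 − (+1.411e-06/-3.477e+00) = 44.323436
iter 5: u=1.597394  f(a)=+2.842e-14  f'(a)=-3.477e+00  a ← 44.323436 − (+2.842e-14/-3.477e+00) = 44.323436
converged: |Δa| < 1e-12 after 5 iterations
sag = a·(cosh(S/(2a)) − 1) = 44.323436·(cosh(1.597394) − 1) = 69.644660
T_max/T_min = cosh(S/(2a)) = 2.571283

a=44.323 sag=69.645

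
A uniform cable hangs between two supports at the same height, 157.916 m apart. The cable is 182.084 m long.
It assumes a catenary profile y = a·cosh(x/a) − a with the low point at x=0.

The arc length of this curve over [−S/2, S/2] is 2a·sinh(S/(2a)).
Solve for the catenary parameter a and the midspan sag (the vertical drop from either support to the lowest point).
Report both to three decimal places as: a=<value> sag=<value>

seed: a₀ = √(S³/(24(L−S))) = √(157.916³/(24·24.168)) = 82.397346
iter 1: u=0.958259  f(a)=+1.134e+00  f'(a)=-6.423e-01  a ← 82.397346 − (+1.134e+00/-6.423e-01) = 84.163226
iter 2: u=0.938153  f(a)=+3.749e-02  f'(a)=-6.005e-01  a ← 84.163226 − (+3.749e-02/-6.005e-01) = 84.225656
iter 3: u=0.937458  f(a)=+4.405e-05  f'(a)=-5.991e-01  a ← 84.225656 − (+4.405e-05/-5.991e-01) = 84.225729
iter 4: u=0.937457  f(a)=+6.105e-11  f'(a)=-5.990e-01  a ← 84.225729 − (+6.105e-11/-5.990e-01) = 84.225729
iter 5: u=0.937457  f(a)=-2.842e-14  f'(a)=-5.990e-01  a ← 84.225729 − (-2.842e-14/-5.990e-01) = 84.225729
converged: |Δa| < 1e-12 after 5 iterations
sag = a·(cosh(S/(2a)) − 1) = 84.225729·(cosh(0.937457) − 1) = 39.800958
T_max/T_min = cosh(S/(2a)) = 1.472551

a=84.226 sag=39.801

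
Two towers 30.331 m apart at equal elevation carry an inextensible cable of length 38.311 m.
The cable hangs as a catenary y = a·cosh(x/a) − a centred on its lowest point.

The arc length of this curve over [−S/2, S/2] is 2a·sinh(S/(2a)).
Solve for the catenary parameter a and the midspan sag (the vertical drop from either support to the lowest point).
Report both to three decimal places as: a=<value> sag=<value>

a=12.521 sag=10.364

seed: a₀ = √(S³/(24(L−S))) = √(30.331³/(24·7.980)) = 12.070438
iter 1: u=1.256417  f(a)=+6.541e-01  f'(a)=-1.543e+00  a ← 12.070438 − (+6.541e-01/-1.543e+00) = 12.494300
iter 2: u=1.213793  f(a)=+3.603e-02  f'(a)=-1.377e+00  a ← 12.494300 − (+3.603e-02/-1.377e+00) = 12.520460
iter 3: u=1.211257  f(a)=+1.235e-04  f'(a)=-1.368e+00  a ← 12.520460 − (+1.235e-04/-1.368e+00) = 12.520550
iter 4: u=1.211249  f(a)=+1.460e-09  f'(a)=-1.368e+00  a ← 12.520550 − (+1.460e-09/-1.368e+00) = 12.520550
iter 5: u=1.211249  f(a)=+0.000e+00  f'(a)=-1.368e+00  a ← 12.520550 − (+0.000e+00/-1.368e+00) = 12.520550
converged: |Δa| < 1e-12 after 5 iterations
sag = a·(cosh(S/(2a)) − 1) = 12.520550·(cosh(1.211249) − 1) = 10.363885
T_max/T_min = cosh(S/(2a)) = 1.827750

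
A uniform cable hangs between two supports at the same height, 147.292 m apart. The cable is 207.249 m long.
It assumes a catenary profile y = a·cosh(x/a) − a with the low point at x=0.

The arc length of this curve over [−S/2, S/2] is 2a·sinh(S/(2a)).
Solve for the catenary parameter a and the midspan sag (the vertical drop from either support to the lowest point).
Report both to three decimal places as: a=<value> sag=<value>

a=49.768 sag=65.188

seed: a₀ = √(S³/(24(L−S))) = √(147.292³/(24·59.957)) = 47.124111
iter 1: u=1.562809  f(a)=+7.762e+00  f'(a)=-3.223e+00  a ← 47.124111 − (+7.762e+00/-3.223e+00) = 49.532651
iter 2: u=1.486817  f(a)=+6.348e-01  f'(a)=-2.715e+00  a ← 49.532651 − (+6.348e-01/-2.715e+00) = 49.766431
iter 3: u=1.479833  f(a)=+5.081e-03  f'(a)=-2.672e+00  a ← 49.766431 − (+5.081e-03/-2.672e+00) = 49.768333
iter 4: u=1.479776  f(a)=+3.313e-07  f'(a)=-2.672e+00  a ← 49.768333 − (+3.313e-07/-2.672e+00) = 49.768333
iter 5: u=1.479776  f(a)=+2.842e-14  f'(a)=-2.672e+00  a ← 49.768333 − (+2.842e-14/-2.672e+00) = 49.768333
converged: |Δa| < 1e-12 after 5 iterations
sag = a·(cosh(S/(2a)) − 1) = 49.768333·(cosh(1.479776) − 1) = 65.187850
T_max/T_min = cosh(S/(2a)) = 2.309826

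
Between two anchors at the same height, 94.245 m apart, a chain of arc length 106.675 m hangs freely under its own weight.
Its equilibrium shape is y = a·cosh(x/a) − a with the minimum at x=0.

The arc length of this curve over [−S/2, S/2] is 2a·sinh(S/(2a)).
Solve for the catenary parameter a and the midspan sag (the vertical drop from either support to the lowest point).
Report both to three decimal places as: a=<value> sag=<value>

a=53.990 sag=21.904

seed: a₀ = √(S³/(24(L−S))) = √(94.245³/(24·12.430)) = 52.971991
iter 1: u=0.889574  f(a)=+5.012e-01  f'(a)=-5.075e-01  a ← 52.971991 − (+5.012e-01/-5.075e-01) = 53.959538
iter 2: u=0.873293  f(a)=+1.436e-02  f'(a)=-4.788e-01  a ← 53.959538 − (+1.436e-02/-4.788e-01) = 53.989527
iter 3: u=0.872808  f(a)=+1.256e-05  f'(a)=-4.780e-01  a ← 53.989527 − (+1.256e-05/-4.780e-01) = 53.989553
iter 4: u=0.872808  f(a)=+9.607e-12  f'(a)=-4.780e-01  a ← 53.989553 − (+9.607e-12/-4.780e-01) = 53.989553
converged: |Δa| < 1e-12 after 4 iterations
sag = a·(cosh(S/(2a)) − 1) = 53.989553·(cosh(0.872808) − 1) = 21.903535
T_max/T_min = cosh(S/(2a)) = 1.405699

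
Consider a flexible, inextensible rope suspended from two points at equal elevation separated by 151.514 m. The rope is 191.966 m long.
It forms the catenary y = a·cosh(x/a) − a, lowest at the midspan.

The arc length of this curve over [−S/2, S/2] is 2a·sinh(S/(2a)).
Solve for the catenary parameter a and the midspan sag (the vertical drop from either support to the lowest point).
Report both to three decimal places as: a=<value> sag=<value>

a=62.119 sag=52.212

seed: a₀ = √(S³/(24(L−S))) = √(151.514³/(24·40.452)) = 59.855426
iter 1: u=1.265666  f(a)=+3.366e+00  f'(a)=-1.581e+00  a ← 59.855426 − (+3.366e+00/-1.581e+00) = 61.984785
iter 2: u=1.222187  f(a)=+1.880e-01  f'(a)=-1.409e+00  a ← 61.984785 − (+1.880e-01/-1.409e+00) = 62.118213
iter 3: u=1.219562  f(a)=+6.629e-04  f'(a)=-1.399e+00  a ← 62.118213 − (+6.629e-04/-1.399e+00) = 62.118686
iter 4: u=1.219553  f(a)=+8.307e-09  f'(a)=-1.399e+00  a ← 62.118686 − (+8.307e-09/-1.399e+00) = 62.118686
iter 5: u=1.219553  f(a)=+0.000e+00  f'(a)=-1.399e+00  a ← 62.118686 − (+0.000e+00/-1.399e+00) = 62.118686
converged: |Δa| < 1e-12 after 5 iterations
sag = a·(cosh(S/(2a)) − 1) = 62.118686·(cosh(1.219553) − 1) = 52.211832
T_max/T_min = cosh(S/(2a)) = 1.840517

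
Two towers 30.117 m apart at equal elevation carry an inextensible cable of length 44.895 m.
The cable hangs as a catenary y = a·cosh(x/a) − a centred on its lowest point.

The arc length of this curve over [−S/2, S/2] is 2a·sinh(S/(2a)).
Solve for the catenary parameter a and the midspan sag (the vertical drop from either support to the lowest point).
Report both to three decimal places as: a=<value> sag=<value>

seed: a₀ = √(S³/(24(L−S))) = √(30.117³/(24·14.778)) = 8.776151
iter 1: u=1.715843  f(a)=+2.334e+00  f'(a)=-4.469e+00  a ← 8.776151 − (+2.334e+00/-4.469e+00) = 9.298437
iter 2: u=1.619466  f(a)=+2.246e-01  f'(a)=-3.647e+00  a ← 9.298437 − (+2.246e-01/-3.647e+00) = 9.360022
iter 3: u=1.608810  f(a)=+2.568e-03  f'(a)=-3.564e+00  a ← 9.360022 − (+2.568e-03/-3.564e+00) = 9.360743
iter 4: u=1.608686  f(a)=+3.444e-07  f'(a)=-3.563e+00  a ← 9.360743 − (+3.444e-07/-3.563e+00) = 9.360743
iter 5: u=1.608686  f(a)=-7.105e-15  f'(a)=-3.563e+00  a ← 9.360743 − (-7.105e-15/-3.563e+00) = 9.360743
converged: |Δa| < 1e-12 after 5 iterations
sag = a·(cosh(S/(2a)) − 1) = 9.360743·(cosh(1.608686) − 1) = 14.960313
T_max/T_min = cosh(S/(2a)) = 2.598197

a=9.361 sag=14.960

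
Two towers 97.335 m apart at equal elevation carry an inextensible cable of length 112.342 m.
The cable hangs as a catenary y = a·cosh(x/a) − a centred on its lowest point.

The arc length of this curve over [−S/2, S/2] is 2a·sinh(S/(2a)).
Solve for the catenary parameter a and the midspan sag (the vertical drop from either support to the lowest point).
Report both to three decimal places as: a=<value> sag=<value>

a=51.731 sag=24.632

seed: a₀ = √(S³/(24(L−S))) = √(97.335³/(24·15.007)) = 50.600055
iter 1: u=0.961807  f(a)=+7.096e-01  f'(a)=-6.499e-01  a ← 50.600055 − (+7.096e-01/-6.499e-01) = 51.691977
iter 2: u=0.941490  f(a)=+2.362e-02  f'(a)=-6.073e-01  a ← 51.691977 − (+2.362e-02/-6.073e-01) = 51.730873
iter 3: u=0.940783  f(a)=+2.817e-05  f'(a)=-6.058e-01  a ← 51.730873 − (+2.817e-05/-6.058e-01) = 51.730919
iter 4: u=0.940782  f(a)=+4.016e-11  f'(a)=-6.058e-01  a ← 51.730919 − (+4.016e-11/-6.058e-01) = 51.730919
iter 5: u=0.940782  f(a)=+0.000e+00  f'(a)=-6.058e-01  a ← 51.730919 − (+0.000e+00/-6.058e-01) = 51.730919
converged: |Δa| < 1e-12 after 5 iterations
sag = a·(cosh(S/(2a)) − 1) = 51.730919·(cosh(0.940782) − 1) = 24.631829
T_max/T_min = cosh(S/(2a)) = 1.476153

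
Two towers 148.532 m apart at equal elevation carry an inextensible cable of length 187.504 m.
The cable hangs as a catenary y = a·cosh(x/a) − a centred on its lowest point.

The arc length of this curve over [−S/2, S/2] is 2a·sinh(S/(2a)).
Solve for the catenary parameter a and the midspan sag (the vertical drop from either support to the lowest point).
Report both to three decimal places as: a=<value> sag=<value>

a=61.391 sag=50.673

seed: a₀ = √(S³/(24(L−S))) = √(148.532³/(24·38.972)) = 59.189964
iter 1: u=1.254706  f(a)=+3.185e+00  f'(a)=-1.536e+00  a ← 59.189964 − (+3.185e+00/-1.536e+00) = 61.263446
iter 2: u=1.212240  f(a)=+1.750e-01  f'(a)=-1.372e+00  a ← 61.263446 − (+1.750e-01/-1.372e+00) = 61.391057
iter 3: u=1.209720  f(a)=+5.965e-04  f'(a)=-1.362e+00  a ← 61.391057 − (+5.965e-04/-1.362e+00) = 61.391495
iter 4: u=1.209712  f(a)=+6.980e-09  f'(a)=-1.362e+00  a ← 61.391495 − (+6.980e-09/-1.362e+00) = 61.391495
iter 5: u=1.209712  f(a)=+0.000e+00  f'(a)=-1.362e+00  a ← 61.391495 − (+0.000e+00/-1.362e+00) = 61.391495
converged: |Δa| < 1e-12 after 5 iterations
sag = a·(cosh(S/(2a)) − 1) = 61.391495·(cosh(1.209712) − 1) = 50.672563
T_max/T_min = cosh(S/(2a)) = 1.825400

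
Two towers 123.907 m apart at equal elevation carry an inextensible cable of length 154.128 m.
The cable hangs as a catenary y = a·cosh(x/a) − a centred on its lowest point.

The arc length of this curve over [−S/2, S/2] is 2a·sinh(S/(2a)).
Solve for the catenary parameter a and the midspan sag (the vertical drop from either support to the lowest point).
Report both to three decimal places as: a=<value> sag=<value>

seed: a₀ = √(S³/(24(L−S))) = √(123.907³/(24·30.221)) = 51.213414
iter 1: u=1.209712  f(a)=+2.290e+00  f'(a)=-1.362e+00  a ← 51.213414 − (+2.290e+00/-1.362e+00) = 52.894472
iter 2: u=1.171266  f(a)=+1.176e-01  f'(a)=-1.226e+00  a ← 52.894472 − (+1.176e-01/-1.226e+00) = 52.990414
iter 3: u=1.169145  f(a)=+3.472e-04  f'(a)=-1.218e+00  a ← 52.990414 − (+3.472e-04/-1.218e+00) = 52.990699
iter 4: u=1.169139  f(a)=+3.046e-09  f'(a)=-1.218e+00  a ← 52.990699 − (+3.046e-09/-1.218e+00) = 52.990699
iter 5: u=1.169139  f(a)=+2.842e-14  f'(a)=-1.218e+00  a ← 52.990699 − (+2.842e-14/-1.218e+00) = 52.990699
converged: |Δa| < 1e-12 after 5 iterations
sag = a·(cosh(S/(2a)) − 1) = 52.990699·(cosh(1.169139) − 1) = 40.534027
T_max/T_min = cosh(S/(2a)) = 1.764927

a=52.991 sag=40.534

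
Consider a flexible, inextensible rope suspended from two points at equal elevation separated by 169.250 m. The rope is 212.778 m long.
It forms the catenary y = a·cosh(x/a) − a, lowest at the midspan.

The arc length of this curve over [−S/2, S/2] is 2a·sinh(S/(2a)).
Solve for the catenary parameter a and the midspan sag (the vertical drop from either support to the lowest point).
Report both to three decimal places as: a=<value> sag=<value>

seed: a₀ = √(S³/(24(L−S))) = √(169.250³/(24·43.528)) = 68.124455
iter 1: u=1.242212  f(a)=+3.484e+00  f'(a)=-1.486e+00  a ← 68.124455 − (+3.484e+00/-1.486e+00) = 70.468880
iter 2: u=1.200885  f(a)=+1.880e-01  f'(a)=-1.330e+00  a ← 70.468880 − (+1.880e-01/-1.330e+00) = 70.610213
iter 3: u=1.198481  f(a)=+6.159e-04  f'(a)=-1.321e+00  a ← 70.610213 − (+6.159e-04/-1.321e+00) = 70.610679
iter 4: u=1.198473  f(a)=+6.660e-09  f'(a)=-1.321e+00  a ← 70.610679 − (+6.660e-09/-1.321e+00) = 70.610679
iter 5: u=1.198473  f(a)=-5.684e-14  f'(a)=-1.321e+00  a ← 70.610679 − (-5.684e-14/-1.321e+00) = 70.610679
converged: |Δa| < 1e-12 after 5 iterations
sag = a·(cosh(S/(2a)) − 1) = 70.610679·(cosh(1.198473) − 1) = 57.078347
T_max/T_min = cosh(S/(2a)) = 1.808353

a=70.611 sag=57.078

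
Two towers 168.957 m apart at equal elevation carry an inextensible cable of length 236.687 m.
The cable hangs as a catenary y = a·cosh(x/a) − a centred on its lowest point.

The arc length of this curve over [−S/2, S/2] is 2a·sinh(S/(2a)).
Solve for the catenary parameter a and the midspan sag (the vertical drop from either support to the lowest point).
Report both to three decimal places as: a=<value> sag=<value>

a=57.485 sag=74.081

seed: a₀ = √(S³/(24(L−S))) = √(168.957³/(24·67.730)) = 54.471348
iter 1: u=1.550880  f(a)=+8.628e+00  f'(a)=-3.139e+00  a ← 54.471348 − (+8.628e+00/-3.139e+00) = 57.220177
iter 2: u=1.476376  f(a)=+6.961e-01  f'(a)=-2.651e+00  a ← 57.220177 − (+6.961e-01/-2.651e+00) = 57.482765
iter 3: u=1.469632  f(a)=+5.410e-03  f'(a)=-2.610e+00  a ← 57.482765 − (+5.410e-03/-2.610e+00) = 57.484838
iter 4: u=1.469579  f(a)=+3.324e-07  f'(a)=-2.610e+00  a ← 57.484838 − (+3.324e-07/-2.610e+00) = 57.484838
iter 5: u=1.469579  f(a)=-5.684e-14  f'(a)=-2.610e+00  a ← 57.484838 − (-5.684e-14/-2.610e+00) = 57.484838
converged: |Δa| < 1e-12 after 5 iterations
sag = a·(cosh(S/(2a)) − 1) = 57.484838·(cosh(1.469579) − 1) = 74.081459
T_max/T_min = cosh(S/(2a)) = 2.288713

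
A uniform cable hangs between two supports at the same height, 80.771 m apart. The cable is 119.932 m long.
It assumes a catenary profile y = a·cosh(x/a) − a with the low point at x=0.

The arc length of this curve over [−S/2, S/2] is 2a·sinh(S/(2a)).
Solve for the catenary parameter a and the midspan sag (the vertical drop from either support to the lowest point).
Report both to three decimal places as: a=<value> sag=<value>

a=25.238 sag=39.822

seed: a₀ = √(S³/(24(L−S))) = √(80.771³/(24·39.161)) = 23.678309
iter 1: u=1.705591  f(a)=+6.107e+00  f'(a)=-4.376e+00  a ← 23.678309 − (+6.107e+00/-4.376e+00) = 25.074011
iter 2: u=1.610652  f(a)=+5.816e-01  f'(a)=-3.578e+00  a ← 25.074011 − (+5.816e-01/-3.578e+00) = 25.236541
iter 3: u=1.600279  f(a)=+6.501e-03  f'(a)=-3.499e+00  a ← 25.236541 − (+6.501e-03/-3.499e+00) = 25.238399
iter 4: u=1.600161  f(a)=+8.324e-07  f'(a)=-3.498e+00  a ← 25.238399 − (+8.324e-07/-3.498e+00) = 25.238400
iter 5: u=1.600161  f(a)=+4.263e-14  f'(a)=-3.498e+00  a ← 25.238400 − (+4.263e-14/-3.498e+00) = 25.238400
converged: |Δa| < 1e-12 after 5 iterations
sag = a·(cosh(S/(2a)) − 1) = 25.238400·(cosh(1.600161) − 1) = 39.822326
T_max/T_min = cosh(S/(2a)) = 2.577847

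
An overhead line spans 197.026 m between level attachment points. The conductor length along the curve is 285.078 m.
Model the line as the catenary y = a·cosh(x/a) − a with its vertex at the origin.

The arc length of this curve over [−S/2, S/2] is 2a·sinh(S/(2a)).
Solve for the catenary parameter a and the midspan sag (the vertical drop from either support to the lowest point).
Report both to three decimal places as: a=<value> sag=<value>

a=63.839 sag=92.343

seed: a₀ = √(S³/(24(L−S))) = √(197.026³/(24·88.052)) = 60.160312
iter 1: u=1.637508  f(a)=+1.259e+01  f'(a)=-3.791e+00  a ← 60.160312 − (+1.259e+01/-3.791e+00) = 63.480576
iter 2: u=1.551861  f(a)=+1.117e+00  f'(a)=-3.146e+00  a ← 63.480576 − (+1.117e+00/-3.146e+00) = 63.835758
iter 3: u=1.543226  f(a)=+1.069e-02  f'(a)=-3.086e+00  a ← 63.835758 − (+1.069e-02/-3.086e+00) = 63.839224
iter 4: u=1.543142  f(a)=+1.001e-06  f'(a)=-3.085e+00  a ← 63.839224 − (+1.001e-06/-3.085e+00) = 63.839225
iter 5: u=1.543142  f(a)=+0.000e+00  f'(a)=-3.085e+00  a ← 63.839225 − (+0.000e+00/-3.085e+00) = 63.839225
converged: |Δa| < 1e-12 after 5 iterations
sag = a·(cosh(S/(2a)) − 1) = 63.839225·(cosh(1.543142) − 1) = 92.342763
T_max/T_min = cosh(S/(2a)) = 2.446489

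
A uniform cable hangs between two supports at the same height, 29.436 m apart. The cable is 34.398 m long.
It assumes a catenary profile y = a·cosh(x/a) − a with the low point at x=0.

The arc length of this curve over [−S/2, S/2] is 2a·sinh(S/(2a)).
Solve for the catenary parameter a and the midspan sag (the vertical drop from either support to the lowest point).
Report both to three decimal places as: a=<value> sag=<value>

a=14.991 sag=7.824

seed: a₀ = √(S³/(24(L−S))) = √(29.436³/(24·4.962)) = 14.634712
iter 1: u=1.005691  f(a)=+2.571e-01  f'(a)=-7.492e-01  a ← 14.634712 − (+2.571e-01/-7.492e-01) = 14.977815
iter 2: u=0.982653  f(a)=+9.318e-03  f'(a)=-6.958e-01  a ← 14.977815 − (+9.318e-03/-6.958e-01) = 14.991206
iter 3: u=0.981776  f(a)=+1.326e-05  f'(a)=-6.938e-01  a ← 14.991206 − (+1.326e-05/-6.938e-01) = 14.991225
iter 4: u=0.981774  f(a)=+2.695e-11  f'(a)=-6.938e-01  a ← 14.991225 − (+2.695e-11/-6.938e-01) = 14.991225
iter 5: u=0.981774  f(a)=+0.000e+00  f'(a)=-6.938e-01  a ← 14.991225 − (+0.000e+00/-6.938e-01) = 14.991225
converged: |Δa| < 1e-12 after 5 iterations
sag = a·(cosh(S/(2a)) − 1) = 14.991225·(cosh(0.981774) − 1) = 7.824174
T_max/T_min = cosh(S/(2a)) = 1.521917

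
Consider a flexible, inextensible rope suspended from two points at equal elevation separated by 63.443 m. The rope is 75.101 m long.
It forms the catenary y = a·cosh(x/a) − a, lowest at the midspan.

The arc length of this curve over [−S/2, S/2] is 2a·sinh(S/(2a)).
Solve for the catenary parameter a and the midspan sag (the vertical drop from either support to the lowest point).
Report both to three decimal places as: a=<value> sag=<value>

a=31.010 sag=17.690

seed: a₀ = √(S³/(24(L−S))) = √(63.443³/(24·11.658)) = 30.210500
iter 1: u=1.050016  f(a)=+6.598e-01  f'(a)=-8.603e-01  a ← 30.210500 − (+6.598e-01/-8.603e-01) = 30.977443
iter 2: u=1.024019  f(a)=+2.596e-02  f'(a)=-7.938e-01  a ← 30.977443 − (+2.596e-02/-7.938e-01) = 31.010147
iter 3: u=1.022939  f(a)=+4.384e-05  f'(a)=-7.911e-01  a ← 31.010147 − (+4.384e-05/-7.911e-01) = 31.010203
iter 4: u=1.022938  f(a)=+1.255e-10  f'(a)=-7.911e-01  a ← 31.010203 − (+1.255e-10/-7.911e-01) = 31.010203
iter 5: u=1.022938  f(a)=-1.421e-14  f'(a)=-7.911e-01  a ← 31.010203 − (-1.421e-14/-7.911e-01) = 31.010203
converged: |Δa| < 1e-12 after 5 iterations
sag = a·(cosh(S/(2a)) − 1) = 31.010203·(cosh(1.022938) − 1) = 17.689620
T_max/T_min = cosh(S/(2a)) = 1.570445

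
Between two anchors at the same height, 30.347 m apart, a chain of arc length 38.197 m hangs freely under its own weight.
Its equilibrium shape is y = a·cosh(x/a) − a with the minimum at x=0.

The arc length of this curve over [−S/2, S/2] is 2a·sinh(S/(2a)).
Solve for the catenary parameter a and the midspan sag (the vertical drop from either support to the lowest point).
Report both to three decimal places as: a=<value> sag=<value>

a=12.627 sag=10.268

seed: a₀ = √(S³/(24(L−S))) = √(30.347³/(24·7.850)) = 12.179605
iter 1: u=1.245812  f(a)=+6.322e-01  f'(a)=-1.501e+00  a ← 12.179605 − (+6.322e-01/-1.501e+00) = 12.600914
iter 2: u=1.204159  f(a)=+3.428e-02  f'(a)=-1.342e+00  a ← 12.600914 − (+3.428e-02/-1.342e+00) = 12.626465
iter 3: u=1.201722  f(a)=+1.136e-04  f'(a)=-1.333e+00  a ← 12.626465 − (+1.136e-04/-1.333e+00) = 12.626550
iter 4: u=1.201714  f(a)=+1.257e-09  f'(a)=-1.333e+00  a ← 12.626550 − (+1.257e-09/-1.333e+00) = 12.626550
iter 5: u=1.201714  f(a)=+7.105e-15  f'(a)=-1.333e+00  a ← 12.626550 − (+7.105e-15/-1.333e+00) = 12.626550
converged: |Δa| < 1e-12 after 5 iterations
sag = a·(cosh(S/(2a)) − 1) = 12.626550·(cosh(1.201714) − 1) = 10.268482
T_max/T_min = cosh(S/(2a)) = 1.813245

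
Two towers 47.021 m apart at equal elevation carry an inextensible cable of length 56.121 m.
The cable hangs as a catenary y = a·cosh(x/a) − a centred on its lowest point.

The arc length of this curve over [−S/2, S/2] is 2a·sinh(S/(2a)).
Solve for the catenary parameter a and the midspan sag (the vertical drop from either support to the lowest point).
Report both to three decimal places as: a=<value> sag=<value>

a=22.425 sag=13.495

seed: a₀ = √(S³/(24(L−S))) = √(47.021³/(24·9.100)) = 21.817826
iter 1: u=1.077582  f(a)=+5.432e-01  f'(a)=-9.351e-01  a ← 21.817826 − (+5.432e-01/-9.351e-01) = 22.398679
iter 2: u=1.049638  f(a)=+2.245e-02  f'(a)=-8.593e-01  a ← 22.398679 − (+2.245e-02/-8.593e-01) = 22.424802
iter 3: u=1.048415  f(a)=+4.200e-05  f'(a)=-8.561e-01  a ← 22.424802 − (+4.200e-05/-8.561e-01) = 22.424851
iter 4: u=1.048413  f(a)=+1.476e-10  f'(a)=-8.561e-01  a ← 22.424851 − (+1.476e-10/-8.561e-01) = 22.424851
iter 5: u=1.048413  f(a)=+7.105e-15  f'(a)=-8.561e-01  a ← 22.424851 − (+7.105e-15/-8.561e-01) = 22.424851
converged: |Δa| < 1e-12 after 5 iterations
sag = a·(cosh(S/(2a)) − 1) = 22.424851·(cosh(1.048413) − 1) = 13.495416
T_max/T_min = cosh(S/(2a)) = 1.601806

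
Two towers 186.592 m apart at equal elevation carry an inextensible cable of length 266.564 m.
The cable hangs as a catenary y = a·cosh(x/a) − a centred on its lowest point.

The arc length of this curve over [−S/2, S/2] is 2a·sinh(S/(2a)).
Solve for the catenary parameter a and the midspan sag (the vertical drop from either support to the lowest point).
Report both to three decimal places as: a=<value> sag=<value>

seed: a₀ = √(S³/(24(L−S))) = √(186.592³/(24·79.972)) = 58.178823
iter 1: u=1.603608  f(a)=+1.094e+01  f'(a)=-3.524e+00  a ← 58.178823 − (+1.094e+01/-3.524e+00) = 61.281668
iter 2: u=1.522413  f(a)=+9.357e-01  f'(a)=-2.945e+00  a ← 61.281668 − (+9.357e-01/-2.945e+00) = 61.599439
iter 3: u=1.514559  f(a)=+8.269e-03  f'(a)=-2.893e+00  a ← 61.599439 − (+8.269e-03/-2.893e+00) = 61.602297
iter 4: u=1.514489  f(a)=+6.582e-07  f'(a)=-2.892e+00  a ← 61.602297 − (+6.582e-07/-2.892e+00) = 61.602298
iter 5: u=1.514489  f(a)=+5.684e-14  f'(a)=-2.892e+00  a ← 61.602298 − (+5.684e-14/-2.892e+00) = 61.602298
converged: |Δa| < 1e-12 after 5 iterations
sag = a·(cosh(S/(2a)) − 1) = 61.602298·(cosh(1.514489) − 1) = 85.227313
T_max/T_min = cosh(S/(2a)) = 2.383509

a=61.602 sag=85.227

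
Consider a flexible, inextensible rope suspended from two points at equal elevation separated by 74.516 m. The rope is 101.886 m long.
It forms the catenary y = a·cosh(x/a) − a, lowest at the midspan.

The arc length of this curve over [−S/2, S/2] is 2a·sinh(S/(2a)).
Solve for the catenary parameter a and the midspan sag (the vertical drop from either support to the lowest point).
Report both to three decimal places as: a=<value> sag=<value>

a=26.378 sag=30.989

seed: a₀ = √(S³/(24(L−S))) = √(74.516³/(24·27.370)) = 25.097547
iter 1: u=1.484528  f(a)=+3.179e+00  f'(a)=-2.701e+00  a ← 25.097547 − (+3.179e+00/-2.701e+00) = 26.274487
iter 2: u=1.418030  f(a)=+2.373e-01  f'(a)=-2.312e+00  a ← 26.274487 − (+2.373e-01/-2.312e+00) = 26.377143
iter 3: u=1.412511  f(a)=+1.558e-03  f'(a)=-2.281e+00  a ← 26.377143 − (+1.558e-03/-2.281e+00) = 26.377826
iter 4: u=1.412474  f(a)=+6.813e-08  f'(a)=-2.281e+00  a ← 26.377826 − (+6.813e-08/-2.281e+00) = 26.377826
iter 5: u=1.412474  f(a)=+1.421e-14  f'(a)=-2.281e+00  a ← 26.377826 − (+1.421e-14/-2.281e+00) = 26.377826
converged: |Δa| < 1e-12 after 5 iterations
sag = a·(cosh(S/(2a)) − 1) = 26.377826·(cosh(1.412474) − 1) = 30.989229
T_max/T_min = cosh(S/(2a)) = 2.174821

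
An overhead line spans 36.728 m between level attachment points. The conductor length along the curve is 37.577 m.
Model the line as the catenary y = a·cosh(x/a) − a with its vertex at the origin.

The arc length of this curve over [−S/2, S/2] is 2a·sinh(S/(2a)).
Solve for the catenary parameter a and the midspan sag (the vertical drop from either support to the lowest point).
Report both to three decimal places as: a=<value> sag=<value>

a=49.480 sag=3.447

seed: a₀ = √(S³/(24(L−S))) = √(36.728³/(24·0.849)) = 49.310165
iter 1: u=0.372418  f(a)=+5.907e-03  f'(a)=-3.492e-02  a ← 49.310165 − (+5.907e-03/-3.492e-02) = 49.479349
iter 2: u=0.371145  f(a)=+3.054e-05  f'(a)=-3.455e-02  a ← 49.479349 − (+3.054e-05/-3.455e-02) = 49.480233
iter 3: u=0.371138  f(a)=+8.257e-10  f'(a)=-3.455e-02  a ← 49.480233 − (+8.257e-10/-3.455e-02) = 49.480233
iter 4: u=0.371138  f(a)=+0.000e+00  f'(a)=-3.455e-02  a ← 49.480233 − (+0.000e+00/-3.455e-02) = 49.480233
converged: |Δa| < 1e-12 after 4 iterations
sag = a·(cosh(S/(2a)) − 1) = 49.480233·(cosh(0.371138) − 1) = 3.447087
T_max/T_min = cosh(S/(2a)) = 1.069666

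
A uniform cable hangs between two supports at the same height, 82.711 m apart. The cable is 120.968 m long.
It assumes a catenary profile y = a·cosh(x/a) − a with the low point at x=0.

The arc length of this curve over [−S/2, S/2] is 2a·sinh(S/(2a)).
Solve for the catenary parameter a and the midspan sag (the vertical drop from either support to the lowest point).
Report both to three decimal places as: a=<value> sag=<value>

seed: a₀ = √(S³/(24(L−S))) = √(82.711³/(24·38.257)) = 24.824690
iter 1: u=1.665902  f(a)=+5.673e+00  f'(a)=-4.027e+00  a ← 24.824690 − (+5.673e+00/-4.027e+00) = 26.233552
iter 2: u=1.576435  f(a)=+5.188e-01  f'(a)=-3.321e+00  a ← 26.233552 − (+5.188e-01/-3.321e+00) = 26.389759
iter 3: u=1.567104  f(a)=+5.303e-03  f'(a)=-3.254e+00  a ← 26.389759 − (+5.303e-03/-3.254e+00) = 26.391389
iter 4: u=1.567007  f(a)=+5.665e-07  f'(a)=-3.253e+00  a ← 26.391389 − (+5.665e-07/-3.253e+00) = 26.391389
iter 5: u=1.567007  f(a)=+0.000e+00  f'(a)=-3.253e+00  a ← 26.391389 − (+0.000e+00/-3.253e+00) = 26.391389
converged: |Δa| < 1e-12 after 5 iterations
sag = a·(cosh(S/(2a)) − 1) = 26.391389·(cosh(1.567007) − 1) = 39.599669
T_max/T_min = cosh(S/(2a)) = 2.500477

a=26.391 sag=39.600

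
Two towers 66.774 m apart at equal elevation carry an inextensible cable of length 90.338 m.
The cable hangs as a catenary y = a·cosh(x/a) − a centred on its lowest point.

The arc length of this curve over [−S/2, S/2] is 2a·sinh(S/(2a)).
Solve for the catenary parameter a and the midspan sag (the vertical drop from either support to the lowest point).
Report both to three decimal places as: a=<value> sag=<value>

seed: a₀ = √(S³/(24(L−S))) = √(66.774³/(24·23.564)) = 22.944625
iter 1: u=1.455112  f(a)=+2.624e+00  f'(a)=-2.523e+00  a ← 22.944625 − (+2.624e+00/-2.523e+00) = 23.984694
iter 2: u=1.392013  f(a)=+1.890e-01  f'(a)=-2.172e+00  a ← 23.984694 − (+1.890e-01/-2.172e+00) = 24.071716
iter 3: u=1.386980  f(a)=+1.148e-03  f'(a)=-2.145e+00  a ← 24.071716 − (+1.148e-03/-2.145e+00) = 24.072251
iter 4: u=1.386950  f(a)=+4.296e-08  f'(a)=-2.145e+00  a ← 24.072251 − (+4.296e-08/-2.145e+00) = 24.072251
iter 5: u=1.386950  f(a)=-2.842e-14  f'(a)=-2.145e+00  a ← 24.072251 − (-2.842e-14/-2.145e+00) = 24.072251
converged: |Δa| < 1e-12 after 5 iterations
sag = a·(cosh(S/(2a)) − 1) = 24.072251·(cosh(1.386950) − 1) = 27.110869
T_max/T_min = cosh(S/(2a)) = 2.126229

a=24.072 sag=27.111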